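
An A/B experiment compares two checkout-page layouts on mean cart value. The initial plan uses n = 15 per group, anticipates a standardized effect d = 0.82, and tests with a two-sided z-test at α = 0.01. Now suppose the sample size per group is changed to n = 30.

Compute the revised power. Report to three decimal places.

With n = 30 per group: δ = d·√(n/2) = 0.82 × √(30/2) = 3.1758. Critical value z_{0.005} = 2.576.
Revised power = Φ(δ − 2.576) + Φ(−δ − 2.576) = Φ(0.600) + Φ(-5.752) = 0.7258 + 0.0000 = 0.7258.

Power ≈ 0.726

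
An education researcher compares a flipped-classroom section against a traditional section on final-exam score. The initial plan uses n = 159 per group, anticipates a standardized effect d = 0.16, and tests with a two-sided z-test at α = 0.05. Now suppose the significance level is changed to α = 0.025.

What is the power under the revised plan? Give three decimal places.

Power ≈ 0.208

δ = d·√(n/2) = 0.16 × √(159/2) = 1.4266 (unchanged). New critical value: z_{0.0125} = 2.241.
Revised power = Φ(δ − 2.241) + Φ(−δ − 2.241) = Φ(-0.815) + Φ(-3.668) = 0.2076 + 0.0001 = 0.2077.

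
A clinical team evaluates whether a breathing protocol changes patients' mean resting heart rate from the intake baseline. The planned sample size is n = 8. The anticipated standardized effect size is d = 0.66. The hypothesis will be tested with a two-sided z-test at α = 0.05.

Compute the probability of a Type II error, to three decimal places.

β ≈ 0.537

Noncentrality parameter: δ = d·√n = 0.66 × √8 = 1.8668
Two-sided α = 0.05 → critical value z_{0.025} = 1.960.
Power = Φ(δ − 1.960) + Φ(−δ − 1.960) = Φ(-0.093) + Φ(-3.827) = 0.4629 + 0.0001 = 0.4629.
Type II error: β = 1 − power = 1 − 0.4629 = 0.5371.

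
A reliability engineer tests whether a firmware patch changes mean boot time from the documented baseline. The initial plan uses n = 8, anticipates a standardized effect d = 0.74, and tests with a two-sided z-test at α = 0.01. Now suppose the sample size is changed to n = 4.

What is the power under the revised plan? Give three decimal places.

Power ≈ 0.137

With n = 4: δ = d·√n = 0.74 × √4 = 1.4800. Critical value z_{0.005} = 2.576.
Revised power = Φ(δ − 2.576) + Φ(−δ − 2.576) = Φ(-1.096) + Φ(-4.056) = 0.1366 + 0.0000 = 0.1366.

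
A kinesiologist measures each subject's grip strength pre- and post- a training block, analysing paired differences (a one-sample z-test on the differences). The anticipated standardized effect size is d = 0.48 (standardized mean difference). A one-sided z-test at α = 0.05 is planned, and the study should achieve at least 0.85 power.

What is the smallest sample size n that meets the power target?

For power 0.85 need Φ(δ − z_{0.05}) = 0.85, so δ = z_{0.05} + z_{0.15} = 1.645 + 1.036 = 2.681.
δ = d·√n ⇒ n = (δ/d)² = (2.681 / 0.48)² = 31.20.
Rounding up, n = 32.

n = 32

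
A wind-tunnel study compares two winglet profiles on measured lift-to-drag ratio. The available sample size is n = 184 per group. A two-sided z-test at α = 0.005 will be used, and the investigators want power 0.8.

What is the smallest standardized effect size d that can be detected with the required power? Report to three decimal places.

d ≈ 0.380

Required noncentrality: δ = z_{0.0025} + z_{0.20} = 2.807 + 0.842 = 3.649.
(Lower-tail contribution to power is negligible for δ > 0.)
δ = d·√(n/2) ⇒ d = δ/√(n/2) = 3.649/√(184/2) = 0.3804.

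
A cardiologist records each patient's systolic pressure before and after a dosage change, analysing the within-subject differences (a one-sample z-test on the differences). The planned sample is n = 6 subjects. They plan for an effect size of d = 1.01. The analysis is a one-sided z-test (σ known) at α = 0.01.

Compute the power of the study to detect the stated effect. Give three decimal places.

Power ≈ 0.559

Noncentrality parameter: δ = d·√n = 1.01 × √6 = 2.4740
One-sided α = 0.01 → critical value z_{0.01} = 2.326.
Power = P(Z > 2.326 − δ) = Φ(0.148) = 0.5587.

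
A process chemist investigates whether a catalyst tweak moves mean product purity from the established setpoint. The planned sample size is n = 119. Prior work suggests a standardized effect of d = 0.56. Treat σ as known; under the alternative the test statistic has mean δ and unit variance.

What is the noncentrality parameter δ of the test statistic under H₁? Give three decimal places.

δ ≈ 6.109

The noncentrality parameter scales effect size by the design's sample-size factor: δ = d·√n = 0.56 × √119 = 6.1089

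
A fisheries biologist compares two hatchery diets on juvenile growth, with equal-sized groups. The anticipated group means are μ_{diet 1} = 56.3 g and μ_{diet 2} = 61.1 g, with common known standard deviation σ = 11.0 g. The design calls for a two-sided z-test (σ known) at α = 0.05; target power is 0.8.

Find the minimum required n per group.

Standardized effect: d = |μ_{diet 1} − μ_{diet 2}| / σ = |56.3 − 61.1| / 11.0 = 0.4364
For power 0.8 need Φ(δ − z_{0.025}) = 0.8, so δ = z_{0.025} + z_{0.20} = 1.960 + 0.842 = 2.802.
(Ignoring the negligible lower-tail rejection probability gives the usual closed-form inversion.)
δ = d·√(n/2) ⇒ n = 2(δ/d)² = 2 × (2.802 / 0.4364)² = 82.44.
Rounding up, n = 83 per group.

n = 83 per group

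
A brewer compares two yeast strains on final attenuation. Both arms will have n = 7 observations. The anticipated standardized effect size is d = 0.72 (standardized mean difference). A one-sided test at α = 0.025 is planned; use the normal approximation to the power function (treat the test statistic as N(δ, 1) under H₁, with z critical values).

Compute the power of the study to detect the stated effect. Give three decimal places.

Power ≈ 0.270

Noncentrality parameter: δ = d·√(n/2) = 0.72 × √(7/2) = 1.3470
Critical value for a one-sided test at α = 0.025: z_α = 1.960.
Power = Φ(δ − 1.960) = Φ(-0.613) = 0.2699.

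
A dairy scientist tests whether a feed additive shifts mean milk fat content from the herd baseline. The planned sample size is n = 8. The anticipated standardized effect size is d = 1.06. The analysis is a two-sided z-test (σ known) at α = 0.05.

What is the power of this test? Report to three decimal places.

Noncentrality parameter: δ = d·√n = 1.06 × √8 = 2.9981
Critical value for a two-sided test at α = 0.05: z_{α/2} = 1.960.
Power = Φ(δ − 1.960) + Φ(−δ − 1.960) = Φ(1.038) + Φ(-4.958) = 0.8504 + 0.0000 = 0.8504.

Power ≈ 0.850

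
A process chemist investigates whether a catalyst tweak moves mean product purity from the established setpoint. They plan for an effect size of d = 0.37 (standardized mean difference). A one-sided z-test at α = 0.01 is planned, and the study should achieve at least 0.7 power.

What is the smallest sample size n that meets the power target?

For power 0.7 need Φ(δ − z_{0.01}) = 0.7, so δ = z_{0.01} + z_{0.30} = 2.326 + 0.524 = 2.851.
δ = d·√n ⇒ n = (δ/d)² = (2.851 / 0.37)² = 59.36.
Rounding up, n = 60.

n = 60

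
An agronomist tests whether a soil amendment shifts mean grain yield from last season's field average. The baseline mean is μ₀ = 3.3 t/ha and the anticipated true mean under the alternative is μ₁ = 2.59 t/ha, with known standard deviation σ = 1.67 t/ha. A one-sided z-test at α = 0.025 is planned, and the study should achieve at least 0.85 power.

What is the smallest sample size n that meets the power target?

Standardized effect: d = |μ₁ − μ₀| / σ = |2.59 − 3.3| / 1.67 = 0.4251
Set Φ(δ − 1.960) = 0.85; then δ − 1.960 = Φ⁻¹(0.85) = 1.036, giving δ = 2.996.
δ = d·√n ⇒ n = (δ/d)² = (2.996 / 0.4251)² = 49.67.
Rounding up, n = 50.

n = 50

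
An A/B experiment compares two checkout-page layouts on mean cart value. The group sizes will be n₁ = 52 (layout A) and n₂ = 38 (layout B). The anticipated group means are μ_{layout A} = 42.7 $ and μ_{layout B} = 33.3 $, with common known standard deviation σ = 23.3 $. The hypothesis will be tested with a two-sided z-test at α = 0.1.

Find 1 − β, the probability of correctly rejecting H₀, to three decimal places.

Standardized effect: d = |μ_{layout A} − μ_{layout B}| / σ = |42.7 − 33.3| / 23.3 = 0.4034
Noncentrality parameter: δ = d / √(1/n₁ + 1/n₂) = 0.4034 / √(1/52 + 1/38) = 1.8904
Critical value for a two-sided test at α = 0.1: z_{α/2} = 1.645.
Power = Φ(δ − 1.645) + Φ(−δ − 1.645) = Φ(0.246) + Φ(-3.535) = 0.5970 + 0.0002 = 0.5972.

Power ≈ 0.597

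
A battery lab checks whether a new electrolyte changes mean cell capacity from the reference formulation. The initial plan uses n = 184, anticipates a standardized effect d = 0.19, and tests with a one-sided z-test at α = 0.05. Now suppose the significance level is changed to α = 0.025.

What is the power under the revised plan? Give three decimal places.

δ = d·√n = 0.19 × √184 = 2.5773 (unchanged). New critical value: z_{0.025} = 1.960.
Revised power = P(Z > 1.960 − δ) = Φ(0.617) = 0.7315.

Power ≈ 0.731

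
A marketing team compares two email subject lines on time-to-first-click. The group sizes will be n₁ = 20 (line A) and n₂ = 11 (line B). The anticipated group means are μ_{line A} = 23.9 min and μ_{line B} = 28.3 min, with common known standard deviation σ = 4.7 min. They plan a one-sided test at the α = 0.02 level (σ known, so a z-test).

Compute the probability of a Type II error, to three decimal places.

β ≈ 0.330

Standardized effect: d = |μ_{line A} − μ_{line B}| / σ = |23.9 − 28.3| / 4.7 = 0.9362
Noncentrality parameter: δ = d / √(1/n₁ + 1/n₂) = 0.9362 / √(1/20 + 1/11) = 2.4939
Critical value for a one-sided test at α = 0.02: z_α = 2.054.
Power = P(Z > 2.054 − δ) = Φ(0.440) = 0.6701.
Type II error: β = 1 − power = 1 − 0.6701 = 0.3299.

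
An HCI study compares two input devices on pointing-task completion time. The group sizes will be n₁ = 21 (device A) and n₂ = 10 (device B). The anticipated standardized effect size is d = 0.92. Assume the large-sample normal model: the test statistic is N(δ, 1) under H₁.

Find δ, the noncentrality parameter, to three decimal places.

δ ≈ 2.395

δ = d / √(1/n₁ + 1/n₂) = 0.92 / √(1/21 + 1/10) = 2.3945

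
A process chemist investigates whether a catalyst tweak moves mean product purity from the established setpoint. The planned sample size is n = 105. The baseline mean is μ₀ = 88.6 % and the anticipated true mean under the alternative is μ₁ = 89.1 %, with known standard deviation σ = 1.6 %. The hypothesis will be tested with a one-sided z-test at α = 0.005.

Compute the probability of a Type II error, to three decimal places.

β ≈ 0.266

Standardized effect: d = |μ₁ − μ₀| / σ = |89.1 − 88.6| / 1.6 = 0.3125
Noncentrality parameter: λ = d·√n = 0.3125 × √105 = 3.2022
Critical value for a one-sided test at α = 0.005: z_α = 2.576.
Power = Φ(λ − 2.576) = Φ(0.626) = 0.7345.
Type II error: β = 1 − power = 1 − 0.7345 = 0.2655.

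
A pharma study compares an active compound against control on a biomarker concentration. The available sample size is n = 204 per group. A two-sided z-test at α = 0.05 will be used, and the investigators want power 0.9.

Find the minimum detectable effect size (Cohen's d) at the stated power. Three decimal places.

Required noncentrality: δ = z_{0.025} + z_{0.10} = 1.960 + 1.282 = 3.242.
(Lower-tail contribution to power is negligible for δ > 0.)
δ = d·√(n/2) ⇒ d = δ/√(n/2) = 3.242/√(204/2) = 0.3210.

d ≈ 0.321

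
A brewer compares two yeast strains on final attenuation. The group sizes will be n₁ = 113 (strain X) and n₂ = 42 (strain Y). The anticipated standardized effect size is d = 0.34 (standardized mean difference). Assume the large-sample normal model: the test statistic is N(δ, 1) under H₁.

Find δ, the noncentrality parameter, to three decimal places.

The noncentrality parameter scales effect size by the design's sample-size factor: δ = d / √(1/n₁ + 1/n₂) = 0.34 / √(1/113 + 1/42) = 1.8814

δ ≈ 1.881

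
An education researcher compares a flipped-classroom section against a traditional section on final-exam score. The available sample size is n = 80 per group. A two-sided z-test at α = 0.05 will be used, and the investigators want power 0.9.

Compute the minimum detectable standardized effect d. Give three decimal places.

Need Φ(δ − 1.960) = 0.9, so δ = 1.960 + 1.282 = 3.242.
(The second rejection-region term Φ(−δ − z_{α/2}) is negligible and dropped.)
δ = d·√(n/2) ⇒ d = δ/√(n/2) = 3.242/√(80/2) = 0.5125.

d ≈ 0.513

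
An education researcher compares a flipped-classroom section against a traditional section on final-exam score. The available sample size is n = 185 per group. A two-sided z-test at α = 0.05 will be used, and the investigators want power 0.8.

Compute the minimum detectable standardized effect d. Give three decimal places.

d ≈ 0.291

Need Φ(δ − 1.960) = 0.8, so δ = 1.960 + 0.842 = 2.802.
(Lower-tail contribution to power is negligible for δ > 0.)
δ = d·√(n/2) ⇒ d = δ/√(n/2) = 2.802/√(185/2) = 0.2913.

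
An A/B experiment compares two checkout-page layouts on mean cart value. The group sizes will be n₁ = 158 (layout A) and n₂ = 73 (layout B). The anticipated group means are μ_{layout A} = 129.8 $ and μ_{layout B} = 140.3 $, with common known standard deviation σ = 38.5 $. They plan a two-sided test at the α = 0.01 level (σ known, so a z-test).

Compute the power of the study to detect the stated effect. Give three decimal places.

Standardized effect: d = |μ_{layout A} − μ_{layout B}| / σ = |129.8 − 140.3| / 38.5 = 0.2727
Noncentrality parameter: δ = d / √(1/n₁ + 1/n₂) = 0.2727 / √(1/158 + 1/73) = 1.9271
Critical value for a two-sided test at α = 0.01: z_{α/2} = 2.576.
Power = Φ(δ − 2.576) + Φ(−δ − 2.576) = Φ(-0.649) + Φ(-4.503) = 0.2583 + 0.0000 = 0.2583.

Power ≈ 0.258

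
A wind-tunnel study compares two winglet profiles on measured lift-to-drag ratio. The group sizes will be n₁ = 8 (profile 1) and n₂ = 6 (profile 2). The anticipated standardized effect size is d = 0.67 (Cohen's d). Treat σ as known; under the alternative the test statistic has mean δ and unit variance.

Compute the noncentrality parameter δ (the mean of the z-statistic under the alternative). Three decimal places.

δ ≈ 1.241

δ = d / √(1/n₁ + 1/n₂) = 0.67 / √(1/8 + 1/6) = 1.2406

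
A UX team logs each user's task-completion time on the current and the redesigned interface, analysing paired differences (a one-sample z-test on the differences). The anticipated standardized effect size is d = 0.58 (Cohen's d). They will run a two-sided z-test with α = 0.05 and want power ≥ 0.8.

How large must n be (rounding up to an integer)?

Set Φ(δ − 1.960) = 0.8; then δ − 1.960 = Φ⁻¹(0.8) = 0.842, giving δ = 2.802.
(For δ > 0 the lower-tail rejection region contributes negligibly to power, so the one-term inversion is standard.)
δ = d·√n ⇒ n = (δ/d)² = (2.802 / 0.58)² = 23.33.
Round up to the next whole unit.

n = 24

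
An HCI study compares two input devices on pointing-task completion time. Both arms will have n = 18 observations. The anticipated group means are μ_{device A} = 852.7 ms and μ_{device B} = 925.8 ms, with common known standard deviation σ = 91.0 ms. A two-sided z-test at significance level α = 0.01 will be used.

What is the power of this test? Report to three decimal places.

Standardized effect: d = |μ_{device A} − μ_{device B}| / σ = |852.7 − 925.8| / 91.0 = 0.8033
Noncentrality parameter: δ = d·√(n/2) = 0.8033 × √(18/2) = 2.4099
Critical value for a two-sided test at α = 0.01: z_{α/2} = 2.576.
Power = Φ(δ − 2.576) + Φ(−δ − 2.576) = Φ(-0.166) + Φ(-4.986) = 0.4341 + 0.0000 = 0.4341.

Power ≈ 0.434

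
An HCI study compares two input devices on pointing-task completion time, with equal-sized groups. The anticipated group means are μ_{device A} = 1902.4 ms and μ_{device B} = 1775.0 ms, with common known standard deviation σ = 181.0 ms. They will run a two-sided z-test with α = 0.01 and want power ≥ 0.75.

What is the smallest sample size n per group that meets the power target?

n = 43 per group

Standardized effect: d = |μ_{device A} − μ_{device B}| / σ = |1902.4 − 1775.0| / 181.0 = 0.7039
For power 0.75 need Φ(δ − z_{0.005}) = 0.75, so δ = z_{0.005} + z_{0.25} = 2.576 + 0.674 = 3.250.
(Ignoring the negligible lower-tail rejection probability gives the usual closed-form inversion.)
δ = d·√(n/2) ⇒ n = 2(δ/d)² = 2 × (3.250 / 0.7039)² = 42.65.
Rounding up, n = 43 per group.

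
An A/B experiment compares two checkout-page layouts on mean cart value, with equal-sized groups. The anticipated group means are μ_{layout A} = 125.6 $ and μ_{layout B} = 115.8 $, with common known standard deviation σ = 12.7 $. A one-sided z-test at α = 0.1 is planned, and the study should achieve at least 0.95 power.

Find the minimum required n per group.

n = 29 per group

Standardized effect: d = |μ_{layout A} − μ_{layout B}| / σ = |125.6 − 115.8| / 12.7 = 0.7717
For power 0.95 need Φ(δ − z_{0.1}) = 0.95, so δ = z_{0.1} + z_{0.05} = 1.282 + 1.645 = 2.926.
δ = d·√(n/2) ⇒ n = 2(δ/d)² = 2 × (2.926 / 0.7717)² = 28.76.
Rounding up, n = 29 per group.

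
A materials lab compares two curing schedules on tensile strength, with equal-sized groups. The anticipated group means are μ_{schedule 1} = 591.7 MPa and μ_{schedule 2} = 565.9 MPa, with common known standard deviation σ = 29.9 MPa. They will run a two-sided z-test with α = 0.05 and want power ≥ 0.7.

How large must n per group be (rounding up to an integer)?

n = 17 per group

Standardized effect: d = |μ_{schedule 1} − μ_{schedule 2}| / σ = |591.7 − 565.9| / 29.9 = 0.8629
Set Φ(δ − 1.960) = 0.7; then δ − 1.960 = Φ⁻¹(0.7) = 0.524, giving δ = 2.484.
(Ignoring the negligible lower-tail rejection probability gives the usual closed-form inversion.)
δ = d·√(n/2) ⇒ n = 2(δ/d)² = 2 × (2.484 / 0.8629)² = 16.58.
Rounding up, n = 17 per group.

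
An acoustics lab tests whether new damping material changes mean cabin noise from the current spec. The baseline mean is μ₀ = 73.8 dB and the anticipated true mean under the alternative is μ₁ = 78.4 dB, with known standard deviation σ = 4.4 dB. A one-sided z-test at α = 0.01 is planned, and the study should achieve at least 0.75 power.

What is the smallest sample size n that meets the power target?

Standardized effect: d = |μ₁ − μ₀| / σ = |78.4 − 73.8| / 4.4 = 1.0455
Set Φ(δ − 2.326) = 0.75; then δ − 2.326 = Φ⁻¹(0.75) = 0.674, giving δ = 3.001.
δ = d·√n ⇒ n = (δ/d)² = (3.001 / 1.0455)² = 8.24.
Rounding up, n = 9.

n = 9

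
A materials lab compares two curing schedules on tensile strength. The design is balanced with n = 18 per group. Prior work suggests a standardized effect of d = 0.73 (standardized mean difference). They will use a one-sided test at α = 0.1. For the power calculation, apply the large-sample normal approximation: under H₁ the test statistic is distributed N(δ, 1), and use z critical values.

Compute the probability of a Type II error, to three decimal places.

Noncentrality parameter: δ = d·√(n/2) = 0.73 × √(18/2) = 2.1900
Critical value for a one-sided test at α = 0.1: z_α = 1.282.
Power = P(Z > 1.282 − δ) = Φ(0.908) = 0.8182.
Type II error: β = 1 − power = 1 − 0.8182 = 0.1818.

β ≈ 0.182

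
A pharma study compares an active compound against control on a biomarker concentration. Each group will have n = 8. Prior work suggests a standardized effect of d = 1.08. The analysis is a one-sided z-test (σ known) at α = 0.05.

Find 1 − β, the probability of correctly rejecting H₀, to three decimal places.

Power ≈ 0.697

Noncentrality parameter: δ = d·√(n/2) = 1.08 × √(8/2) = 2.1600
One-sided α = 0.05 → critical value z_{0.05} = 1.645.
Power = Φ(δ − 1.645) = Φ(0.515) = 0.6968.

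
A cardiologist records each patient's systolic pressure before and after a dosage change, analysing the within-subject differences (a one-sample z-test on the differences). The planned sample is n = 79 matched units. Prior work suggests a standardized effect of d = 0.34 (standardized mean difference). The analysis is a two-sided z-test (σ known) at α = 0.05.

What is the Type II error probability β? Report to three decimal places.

Noncentrality parameter: δ = d·√n = 0.34 × √79 = 3.0220
Two-sided α = 0.05 → critical value z_{0.025} = 1.960.
Power = Φ(δ − 1.960) + Φ(−δ − 1.960) = Φ(1.062) + Φ(-4.982) = 0.8559 + 0.0000 = 0.8559.
Type II error: β = 1 − power = 1 − 0.8559 = 0.1441.

β ≈ 0.144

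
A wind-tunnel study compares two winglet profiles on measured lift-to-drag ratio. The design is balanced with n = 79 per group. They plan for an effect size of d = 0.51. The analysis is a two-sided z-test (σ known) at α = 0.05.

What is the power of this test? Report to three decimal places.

Power ≈ 0.893

Noncentrality parameter: δ = d·√(n/2) = 0.51 × √(79/2) = 3.2053
Critical value for a two-sided test at α = 0.05: z_{α/2} = 1.960.
Power = Φ(δ − 1.960) + Φ(−δ − 1.960) = Φ(1.245) + Φ(-5.165) = 0.8935 + 0.0000 = 0.8935.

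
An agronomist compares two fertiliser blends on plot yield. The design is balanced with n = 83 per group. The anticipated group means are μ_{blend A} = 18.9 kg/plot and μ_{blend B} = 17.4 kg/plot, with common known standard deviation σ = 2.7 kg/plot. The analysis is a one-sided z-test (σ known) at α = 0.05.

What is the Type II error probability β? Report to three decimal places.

Standardized effect: d = |μ_{blend A} − μ_{blend B}| / σ = |18.9 − 17.4| / 2.7 = 0.5556
Noncentrality parameter: δ = d·√(n/2) = 0.5556 × √(83/2) = 3.5789
One-sided α = 0.05 → critical value z_{0.05} = 1.645.
Power = P(Z > 1.645 − δ) = Φ(1.934) = 0.9734.
Type II error: β = 1 − power = 1 − 0.9734 = 0.0266.

β ≈ 0.027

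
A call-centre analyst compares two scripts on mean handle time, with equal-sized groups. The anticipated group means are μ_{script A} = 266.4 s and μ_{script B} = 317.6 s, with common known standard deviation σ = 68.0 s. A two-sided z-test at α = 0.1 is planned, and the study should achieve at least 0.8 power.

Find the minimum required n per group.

n = 22 per group

Standardized effect: d = |μ_{script A} − μ_{script B}| / σ = |266.4 − 317.6| / 68.0 = 0.7529
Set Φ(δ − 1.645) = 0.8; then δ − 1.645 = Φ⁻¹(0.8) = 0.842, giving δ = 2.486.
(The Φ(−δ − z_{α/2}) term is vanishingly small for δ > 0 and is dropped in the standard sample-size formula.)
δ = d·√(n/2) ⇒ n = 2(δ/d)² = 2 × (2.486 / 0.7529)² = 21.81.
Round up to the next whole unit.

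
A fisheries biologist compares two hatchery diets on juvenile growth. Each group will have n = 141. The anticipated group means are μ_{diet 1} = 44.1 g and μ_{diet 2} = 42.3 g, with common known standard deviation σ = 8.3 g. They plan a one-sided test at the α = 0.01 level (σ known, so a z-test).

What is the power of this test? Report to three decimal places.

Standardized effect: d = |μ_{diet 1} − μ_{diet 2}| / σ = |44.1 − 42.3| / 8.3 = 0.2169
Noncentrality parameter: δ = d·√(n/2) = 0.2169 × √(141/2) = 1.8209
Critical value for a one-sided test at α = 0.01: z_α = 2.326.
Power = P(Z > 2.326 − δ) = Φ(-0.505) = 0.3066.

Power ≈ 0.307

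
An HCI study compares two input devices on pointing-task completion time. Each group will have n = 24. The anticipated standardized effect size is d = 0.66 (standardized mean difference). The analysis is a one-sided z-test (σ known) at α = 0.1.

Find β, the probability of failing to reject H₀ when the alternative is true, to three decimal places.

Noncentrality parameter: λ = d·√(n/2) = 0.66 × √(24/2) = 2.2863
Critical value for a one-sided test at α = 0.1: z_α = 1.282.
Power = Φ(λ − 1.282) = Φ(1.005) = 0.8425.
Type II error: β = 1 − power = 1 − 0.8425 = 0.1575.

β ≈ 0.158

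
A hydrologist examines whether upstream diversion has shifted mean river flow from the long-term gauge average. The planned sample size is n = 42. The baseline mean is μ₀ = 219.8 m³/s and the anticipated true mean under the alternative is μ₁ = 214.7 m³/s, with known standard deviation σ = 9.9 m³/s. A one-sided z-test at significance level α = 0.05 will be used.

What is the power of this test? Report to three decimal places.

Power ≈ 0.955

Standardized effect: d = |μ₁ − μ₀| / σ = |214.7 − 219.8| / 9.9 = 0.5152
Noncentrality parameter: δ = d·√n = 0.5152 × √42 = 3.3386
One-sided α = 0.05 → critical value z_{0.05} = 1.645.
Power = P(Z > 1.645 − δ) = Φ(1.694) = 0.9548.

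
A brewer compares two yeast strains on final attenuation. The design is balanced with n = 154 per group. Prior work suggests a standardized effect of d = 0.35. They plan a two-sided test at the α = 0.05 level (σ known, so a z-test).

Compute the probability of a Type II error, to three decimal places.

Noncentrality parameter: δ = d·√(n/2) = 0.35 × √(154/2) = 3.0712
Two-sided α = 0.05 → critical value z_{0.025} = 1.960.
Power = Φ(δ − 1.960) + Φ(−δ − 1.960) = Φ(1.111) + Φ(-5.031) = 0.8668 + 0.0000 = 0.8668.
Type II error: β = 1 − power = 1 − 0.8668 = 0.1332.

β ≈ 0.133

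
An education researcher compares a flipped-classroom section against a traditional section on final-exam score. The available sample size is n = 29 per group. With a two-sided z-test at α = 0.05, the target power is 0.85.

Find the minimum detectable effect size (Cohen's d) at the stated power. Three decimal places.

d ≈ 0.787

Required noncentrality: δ = z_{0.025} + z_{0.15} = 1.960 + 1.036 = 2.996.
(Lower-tail contribution to power is negligible for δ > 0.)
δ = d·√(n/2) ⇒ d = δ/√(n/2) = 2.996/√(29/2) = 0.7869.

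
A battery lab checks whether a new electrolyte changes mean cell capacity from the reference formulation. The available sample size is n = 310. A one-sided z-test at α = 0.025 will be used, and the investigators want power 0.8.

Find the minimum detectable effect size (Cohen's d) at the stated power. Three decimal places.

d ≈ 0.159

Need Φ(δ − 1.960) = 0.8, so δ = 1.960 + 0.842 = 2.802.
δ = d·√n ⇒ d = δ/√n = 2.802/√310 = 0.1591.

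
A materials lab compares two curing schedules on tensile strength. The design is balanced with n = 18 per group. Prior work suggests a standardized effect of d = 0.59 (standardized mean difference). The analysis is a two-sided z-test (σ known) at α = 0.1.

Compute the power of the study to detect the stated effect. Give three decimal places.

Noncentrality parameter: δ = d·√(n/2) = 0.59 × √(18/2) = 1.7700
Two-sided α = 0.1 → critical value z_{0.05} = 1.645.
Power = Φ(δ − 1.645) + Φ(−δ − 1.645) = Φ(0.125) + Φ(-3.415) = 0.5498 + 0.0003 = 0.5501.

Power ≈ 0.550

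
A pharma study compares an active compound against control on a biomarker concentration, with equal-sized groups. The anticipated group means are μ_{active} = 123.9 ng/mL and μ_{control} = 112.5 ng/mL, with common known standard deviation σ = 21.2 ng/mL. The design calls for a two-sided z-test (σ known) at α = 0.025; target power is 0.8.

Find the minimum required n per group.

n = 66 per group

Standardized effect: d = |μ_{active} − μ_{control}| / σ = |123.9 − 112.5| / 21.2 = 0.5377
For power 0.8 need Φ(δ − z_{0.0125}) = 0.8, so δ = z_{0.0125} + z_{0.20} = 2.241 + 0.842 = 3.083.
(The Φ(−δ − z_{α/2}) term is vanishingly small for δ > 0 and is dropped in the standard sample-size formula.)
δ = d·√(n/2) ⇒ n = 2(δ/d)² = 2 × (3.083 / 0.5377)² = 65.74.
Rounding up, n = 66 per group.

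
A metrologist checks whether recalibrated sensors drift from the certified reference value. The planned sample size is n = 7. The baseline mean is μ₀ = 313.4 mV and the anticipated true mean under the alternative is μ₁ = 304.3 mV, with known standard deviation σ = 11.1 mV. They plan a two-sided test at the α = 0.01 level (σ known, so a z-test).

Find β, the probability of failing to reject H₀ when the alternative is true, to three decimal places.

Standardized effect: d = |μ₁ − μ₀| / σ = |304.3 − 313.4| / 11.1 = 0.8198
Noncentrality parameter: δ = d·√n = 0.8198 × √7 = 2.1690
Two-sided α = 0.01 → critical value z_{0.005} = 2.576.
Power = Φ(δ − 2.576) + Φ(−δ − 2.576) = Φ(-0.407) + Φ(-4.745) = 0.3421 + 0.0000 = 0.3421.
Type II error: β = 1 − power = 1 − 0.3421 = 0.6579.

β ≈ 0.658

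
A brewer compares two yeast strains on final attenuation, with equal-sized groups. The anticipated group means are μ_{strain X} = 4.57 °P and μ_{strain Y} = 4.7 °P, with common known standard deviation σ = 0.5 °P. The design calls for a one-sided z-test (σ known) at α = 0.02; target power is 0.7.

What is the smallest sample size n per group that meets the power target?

n = 197 per group

Standardized effect: d = |μ_{strain X} − μ_{strain Y}| / σ = |4.57 − 4.7| / 0.5 = 0.2600
For power 0.7 need Φ(δ − z_{0.02}) = 0.7, so δ = z_{0.02} + z_{0.30} = 2.054 + 0.524 = 2.578.
δ = d·√(n/2) ⇒ n = 2(δ/d)² = 2 × (2.578 / 0.2600)² = 196.65.
Rounding up, n = 197 per group.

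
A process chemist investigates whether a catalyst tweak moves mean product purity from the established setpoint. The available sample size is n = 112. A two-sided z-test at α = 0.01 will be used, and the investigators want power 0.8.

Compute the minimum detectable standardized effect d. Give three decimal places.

Required noncentrality: δ = z_{0.005} + z_{0.20} = 2.576 + 0.842 = 3.417.
(The second rejection-region term Φ(−δ − z_{α/2}) is negligible and dropped.)
δ = d·√n ⇒ d = δ/√n = 3.417/√112 = 0.3229.

d ≈ 0.323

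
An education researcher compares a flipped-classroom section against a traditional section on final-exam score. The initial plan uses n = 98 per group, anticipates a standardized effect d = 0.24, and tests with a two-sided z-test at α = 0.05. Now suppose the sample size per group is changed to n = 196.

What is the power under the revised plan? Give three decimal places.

With n = 196 per group: δ = d·√(n/2) = 0.24 × √(196/2) = 2.3759. Critical value z_{0.025} = 1.960.
Revised power = Φ(δ − 1.960) + Φ(−δ − 1.960) = Φ(0.416) + Φ(-4.336) = 0.6613 + 0.0000 = 0.6613.

Power ≈ 0.661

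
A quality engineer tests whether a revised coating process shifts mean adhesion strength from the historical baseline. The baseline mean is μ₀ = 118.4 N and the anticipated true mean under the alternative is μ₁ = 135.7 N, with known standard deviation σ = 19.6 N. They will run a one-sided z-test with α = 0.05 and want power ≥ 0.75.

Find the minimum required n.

n = 7

Standardized effect: d = |μ₁ − μ₀| / σ = |135.7 − 118.4| / 19.6 = 0.8827
Set Φ(δ − 1.645) = 0.75; then δ − 1.645 = Φ⁻¹(0.75) = 0.674, giving δ = 2.319.
δ = d·√n ⇒ n = (δ/d)² = (2.319 / 0.8827)² = 6.90.
Rounding up, n = 7.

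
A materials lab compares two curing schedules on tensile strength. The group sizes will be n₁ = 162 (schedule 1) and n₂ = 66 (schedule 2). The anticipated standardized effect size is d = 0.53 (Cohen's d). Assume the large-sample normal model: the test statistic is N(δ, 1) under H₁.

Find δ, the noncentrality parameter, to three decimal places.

δ ≈ 3.629

δ = d / √(1/n₁ + 1/n₂) = 0.53 / √(1/162 + 1/66) = 3.6294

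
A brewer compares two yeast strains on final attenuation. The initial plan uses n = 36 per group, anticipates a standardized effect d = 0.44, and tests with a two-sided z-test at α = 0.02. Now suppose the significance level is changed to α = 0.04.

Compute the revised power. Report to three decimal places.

Power ≈ 0.426

δ = d·√(n/2) = 0.44 × √(36/2) = 1.8668 (unchanged). New critical value: z_{0.02} = 2.054.
Revised power = Φ(δ − 2.054) + Φ(−δ − 2.054) = Φ(-0.187) + Φ(-3.921) = 0.4258 + 0.0000 = 0.4259.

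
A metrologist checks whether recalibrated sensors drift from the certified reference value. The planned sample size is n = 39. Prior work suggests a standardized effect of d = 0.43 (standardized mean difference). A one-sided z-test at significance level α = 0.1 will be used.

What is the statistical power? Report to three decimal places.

Noncentrality parameter: δ = d·√n = 0.43 × √39 = 2.6853
One-sided α = 0.1 → critical value z_{0.1} = 1.282.
Power = P(Z > 1.282 − δ) = Φ(1.404) = 0.9198.

Power ≈ 0.920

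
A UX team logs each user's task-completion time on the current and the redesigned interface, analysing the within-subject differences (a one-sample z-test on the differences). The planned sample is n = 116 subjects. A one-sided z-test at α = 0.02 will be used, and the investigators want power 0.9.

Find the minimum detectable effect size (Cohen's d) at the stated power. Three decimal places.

Required noncentrality: δ = z_{0.02} + z_{0.10} = 2.054 + 1.282 = 3.335.
δ = d·√n ⇒ d = δ/√n = 3.335/√116 = 0.3097.

d ≈ 0.310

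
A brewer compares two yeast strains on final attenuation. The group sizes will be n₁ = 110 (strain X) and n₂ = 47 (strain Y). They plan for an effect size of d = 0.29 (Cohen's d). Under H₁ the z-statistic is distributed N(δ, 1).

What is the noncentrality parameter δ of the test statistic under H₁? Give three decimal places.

δ ≈ 1.664

δ = d / √(1/n₁ + 1/n₂) = 0.29 / √(1/110 + 1/47) = 1.6642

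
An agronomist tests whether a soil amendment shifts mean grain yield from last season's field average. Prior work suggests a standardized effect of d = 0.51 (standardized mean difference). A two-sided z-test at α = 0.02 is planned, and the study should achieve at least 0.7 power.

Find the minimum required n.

Set Φ(δ − 2.326) = 0.7; then δ − 2.326 = Φ⁻¹(0.7) = 0.524, giving δ = 2.851.
(Ignoring the negligible lower-tail rejection probability gives the usual closed-form inversion.)
δ = d·√n ⇒ n = (δ/d)² = (2.851 / 0.51)² = 31.24.
Rounding up, n = 32.

n = 32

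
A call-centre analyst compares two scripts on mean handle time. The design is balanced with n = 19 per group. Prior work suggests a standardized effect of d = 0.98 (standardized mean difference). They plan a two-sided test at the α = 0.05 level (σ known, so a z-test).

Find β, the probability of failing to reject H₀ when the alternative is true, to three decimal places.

β ≈ 0.144

Noncentrality parameter: δ = d·√(n/2) = 0.98 × √(19/2) = 3.0206
Critical value for a two-sided test at α = 0.05: z_{α/2} = 1.960.
Power = Φ(δ − 1.960) + Φ(−δ − 1.960) = Φ(1.061) + Φ(-4.981) = 0.8556 + 0.0000 = 0.8556.
Type II error: β = 1 − power = 1 − 0.8556 = 0.1444.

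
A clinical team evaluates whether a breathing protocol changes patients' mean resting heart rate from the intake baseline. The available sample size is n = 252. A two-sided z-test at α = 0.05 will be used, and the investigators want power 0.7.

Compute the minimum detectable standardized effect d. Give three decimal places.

d ≈ 0.157

Required noncentrality: δ = z_{0.025} + z_{0.30} = 1.960 + 0.524 = 2.484.
(Lower-tail contribution to power is negligible for δ > 0.)
δ = d·√n ⇒ d = δ/√n = 2.484/√252 = 0.1565.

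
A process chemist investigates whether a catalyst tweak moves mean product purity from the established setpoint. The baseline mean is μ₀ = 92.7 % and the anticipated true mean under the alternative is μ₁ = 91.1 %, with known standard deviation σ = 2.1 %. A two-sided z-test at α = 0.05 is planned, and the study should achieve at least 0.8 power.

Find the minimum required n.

n = 14

Standardized effect: d = |μ₁ − μ₀| / σ = |91.1 − 92.7| / 2.1 = 0.7619
For power 0.8 need Φ(δ − z_{0.025}) = 0.8, so δ = z_{0.025} + z_{0.20} = 1.960 + 0.842 = 2.802.
(The Φ(−δ − z_{α/2}) term is vanishingly small for δ > 0 and is dropped in the standard sample-size formula.)
δ = d·√n ⇒ n = (δ/d)² = (2.802 / 0.7619)² = 13.52.
Rounding up, n = 14.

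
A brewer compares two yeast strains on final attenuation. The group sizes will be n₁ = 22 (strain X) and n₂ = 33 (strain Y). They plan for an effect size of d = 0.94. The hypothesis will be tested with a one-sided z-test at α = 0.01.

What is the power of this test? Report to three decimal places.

Noncentrality parameter: δ = d / √(1/n₁ + 1/n₂) = 0.94 / √(1/22 + 1/33) = 3.4152
One-sided α = 0.01 → critical value z_{0.01} = 2.326.
Power = P(Z > 2.326 − δ) = Φ(1.089) = 0.8619.

Power ≈ 0.862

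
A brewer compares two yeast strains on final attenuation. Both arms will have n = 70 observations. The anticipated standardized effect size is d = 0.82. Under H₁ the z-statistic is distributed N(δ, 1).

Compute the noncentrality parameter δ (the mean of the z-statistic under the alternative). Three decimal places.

The noncentrality parameter scales effect size by the design's sample-size factor: δ = d·√(n/2) = 0.82 × √(70/2) = 4.8512

δ ≈ 4.851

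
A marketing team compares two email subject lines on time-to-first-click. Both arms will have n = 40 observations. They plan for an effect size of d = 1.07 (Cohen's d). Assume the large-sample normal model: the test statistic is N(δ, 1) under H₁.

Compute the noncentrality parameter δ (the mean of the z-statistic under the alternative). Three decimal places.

δ = d·√(n/2) = 1.07 × √(40/2) = 4.7852

δ ≈ 4.785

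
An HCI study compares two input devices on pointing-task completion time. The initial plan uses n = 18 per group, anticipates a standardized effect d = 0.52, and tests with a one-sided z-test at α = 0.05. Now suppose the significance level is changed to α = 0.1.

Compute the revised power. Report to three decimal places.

Power ≈ 0.610

δ = d·√(n/2) = 0.52 × √(18/2) = 1.5600 (unchanged). New critical value: z_{0.1} = 1.282.
Revised power = Φ(δ − 1.282) = Φ(0.278) = 0.6097.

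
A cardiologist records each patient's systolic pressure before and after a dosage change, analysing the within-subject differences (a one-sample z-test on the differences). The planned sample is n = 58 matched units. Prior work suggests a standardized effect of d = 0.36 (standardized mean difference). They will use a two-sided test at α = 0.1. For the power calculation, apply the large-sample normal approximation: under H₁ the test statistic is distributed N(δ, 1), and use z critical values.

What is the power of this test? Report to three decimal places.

Noncentrality parameter: δ = d·√n = 0.36 × √58 = 2.7417
Critical value for a two-sided test at α = 0.1: z_{α/2} = 1.645.
Power = Φ(δ − 1.645) + Φ(−δ − 1.645) = Φ(1.097) + Φ(-4.387) = 0.8636 + 0.0000 = 0.8636.

Power ≈ 0.864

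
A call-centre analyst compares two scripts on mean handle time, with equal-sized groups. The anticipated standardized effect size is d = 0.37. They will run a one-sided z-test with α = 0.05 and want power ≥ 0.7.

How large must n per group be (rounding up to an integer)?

For power 0.7 need Φ(δ − z_{0.05}) = 0.7, so δ = z_{0.05} + z_{0.30} = 1.645 + 0.524 = 2.169.
δ = d·√(n/2) ⇒ n = 2(δ/d)² = 2 × (2.169 / 0.37)² = 68.75.
Round up to the next whole unit.

n = 69 per group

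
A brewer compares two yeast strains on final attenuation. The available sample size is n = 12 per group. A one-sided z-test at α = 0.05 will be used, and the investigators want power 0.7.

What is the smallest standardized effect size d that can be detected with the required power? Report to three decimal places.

d ≈ 0.886

Need Φ(δ − 1.645) = 0.7, so δ = 1.645 + 0.524 = 2.169.
δ = d·√(n/2) ⇒ d = δ/√(n/2) = 2.169/√(12/2) = 0.8856.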